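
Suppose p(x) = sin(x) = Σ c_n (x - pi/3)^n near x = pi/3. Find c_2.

-sqrt(3)/4

p(pi/3) = sqrt(3)/2
p′(pi/3) = 1/2
p′′(pi/3) = -sqrt(3)/2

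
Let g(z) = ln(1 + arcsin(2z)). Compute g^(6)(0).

-19456

Compose series: expand the inner function first, then feed it into the outer expansion.
The coefficient of z^6 in the expansion is -1216/45, so g^(6)(0) = 6! * (-1216/45) = -19456.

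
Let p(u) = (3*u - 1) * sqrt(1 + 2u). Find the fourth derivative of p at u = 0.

51

Multiply each power in the prefactor through the base expansion.
The coefficient of u^4 in the expansion is 17/8, so p^(4)(0) = 4! * (17/8) = 51.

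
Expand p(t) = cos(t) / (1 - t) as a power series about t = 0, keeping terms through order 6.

389*t^6/720 + 13*t^5/24 + 13*t^4/24 + t^3/2 + t^2/2 + t + 1

Expand 1/(denominator) as a geometric series and multiply by the numerator's series.
p(0) = 1
p′(0) = 1
p′′(0) = 1
p′′′(0) = 3
p^(4)(0) = 13
p^(5)(0) = 65
p^(6)(0) = 389
Dividing each by k! gives the coefficients c_0, ..., c_6.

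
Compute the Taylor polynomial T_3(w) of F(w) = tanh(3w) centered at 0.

-9*w^3 + 3*w

[w^0] = 0;  [w^1] = 3;  [w^2] = 0;  [w^3] = -9.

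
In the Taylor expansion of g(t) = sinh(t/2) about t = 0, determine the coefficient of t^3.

Use the known series and substitute for the argument.
g(0) = 0
g′(0) = 1/2
g′′(0) = 0
g′′′(0) = 1/8

1/48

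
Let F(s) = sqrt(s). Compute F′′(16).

-1/256

The coefficient of (s - 16)^2 in the expansion is -1/512, so F′′(16) = 2! * (-1/512) = -1/256.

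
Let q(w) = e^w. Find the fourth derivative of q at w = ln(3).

From the series, [(w - ln(3))^4] q = 1/8; multiply by 4! = 24 to get 3.

3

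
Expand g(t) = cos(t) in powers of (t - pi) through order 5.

-(t - pi)^4/24 + (t - pi)^2/2 - 1

[(t - pi)^0] = -1;  [(t - pi)^1] = 0;  [(t - pi)^2] = 1/2;  [(t - pi)^3] = 0;  [(t - pi)^4] = -1/24;  [(t - pi)^5] = 0.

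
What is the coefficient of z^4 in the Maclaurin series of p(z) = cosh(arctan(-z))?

Plug the Maclaurin series of the inner function into that of the outer and collect terms.
p(0) = 1
p′(0) = 0
p′′(0) = 1
p′′′(0) = 0
p^(4)(0) = -7
Then c_k = p^(k)(0)/k! gives each Taylor coefficient.

-7/24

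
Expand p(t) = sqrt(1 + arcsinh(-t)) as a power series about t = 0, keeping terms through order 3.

Substitute the inner expansion into the outer series and collect powers.
p(0) = 1
p′(0) = -1/2
p′′(0) = -1/4
p′′′(0) = 1/8
Dividing each by k! gives the coefficients c_0, ..., c_3.

t^3/48 - t^2/8 - t/2 + 1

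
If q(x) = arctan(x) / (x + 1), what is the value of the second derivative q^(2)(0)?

Use 1/(1 - r) = Σ r^k on the denominator, then take the Cauchy product.
The coefficient of x^2 in the expansion is -1, so q′′(0) = 2! * (-1) = -2.

-2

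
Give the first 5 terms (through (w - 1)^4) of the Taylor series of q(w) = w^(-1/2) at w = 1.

q(1) = 1
q′(1) = -1/2
q′′(1) = 3/4
q′′′(1) = -15/8
q^(4)(1) = 105/16
Dividing each by k! gives the coefficients c_0, ..., c_4.

35*(w - 1)^4/128 - 5*(w - 1)^3/16 + 3*(w - 1)^2/8 - (w - 1)/2 + 1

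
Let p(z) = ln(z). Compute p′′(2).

The coefficient of (z - 2)^2 in the expansion is -1/8, so p′′(2) = 2! * (-1/8) = -1/4.

-1/4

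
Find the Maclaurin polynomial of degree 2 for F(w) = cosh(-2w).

2*w^2 + 1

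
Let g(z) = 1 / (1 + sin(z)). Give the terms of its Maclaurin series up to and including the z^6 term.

Write 1/(1+u) = 1 - u + u^2 - u^3 + ... and substitute the series for u.
[z^0] = 1;  [z^1] = -1;  [z^2] = 1;  [z^3] = -5/6;  [z^4] = 2/3;  [z^5] = -61/120;  [z^6] = 17/45.

17*z^6/45 - 61*z^5/120 + 2*z^4/3 - 5*z^3/6 + z^2 - z + 1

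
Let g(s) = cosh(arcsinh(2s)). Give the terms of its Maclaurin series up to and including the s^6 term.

Plug the Maclaurin series of the inner function into that of the outer and collect terms.
[s^0] = 1;  [s^1] = 0;  [s^2] = 2;  [s^3] = 0;  [s^4] = -2;  [s^5] = 0;  [s^6] = 4.

4*s^6 - 2*s^4 + 2*s^2 + 1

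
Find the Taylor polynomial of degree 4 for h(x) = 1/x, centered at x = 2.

(x - 2)^4/32 - (x - 2)^3/16 + (x - 2)^2/8 - (x - 2)/4 + 1/2

h(2) = 1/2
h′(2) = -1/4
h′′(2) = 1/4
h′′′(2) = -3/8
h^(4)(2) = 3/4
The Taylor polynomial is Σ h^(k)(2)/k! · (x - 2)^k.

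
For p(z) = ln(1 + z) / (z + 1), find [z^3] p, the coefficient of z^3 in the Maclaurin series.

11/6

Expand 1/(denominator) as a geometric series and multiply by the numerator's series.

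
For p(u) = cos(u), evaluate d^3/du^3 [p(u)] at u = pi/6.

1/2

Differentiate repeatedly and evaluate at the center.
The coefficient of (u - pi/6)^3 in the expansion is 1/12, so p′′′(pi/6) = 3! * (1/12) = 1/2.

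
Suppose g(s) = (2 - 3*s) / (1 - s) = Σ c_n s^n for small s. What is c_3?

Shift and add copies of the series according to the polynomial's terms.
g(0) = 2
g′(0) = -1
g′′(0) = -2
g′′′(0) = -6

-1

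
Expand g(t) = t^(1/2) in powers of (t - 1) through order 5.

7*(t - 1)^5/256 - 5*(t - 1)^4/128 + (t - 1)^3/16 - (t - 1)^2/8 + (t - 1)/2 + 1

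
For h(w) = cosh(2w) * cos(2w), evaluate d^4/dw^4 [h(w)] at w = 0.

-64

Expand each factor separately, then convolve coefficients.
From the series, [w^4] h = -8/3; multiply by 4! = 24 to get -64.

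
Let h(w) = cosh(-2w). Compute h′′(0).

4

The coefficient of w^2 in the expansion is 2, so h′′(0) = 2! * (2) = 4.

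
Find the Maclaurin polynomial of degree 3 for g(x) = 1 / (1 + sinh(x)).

Use the geometric series for the reciprocal, then substitute.
[x^0] = 1;  [x^1] = -1;  [x^2] = 1;  [x^3] = -7/6.

-7*x^3/6 + x^2 - x + 1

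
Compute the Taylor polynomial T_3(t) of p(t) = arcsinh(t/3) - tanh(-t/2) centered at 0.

-31*t^3/648 + 5*t/6

Expand each term separately and add.
[t^0] = 0;  [t^1] = 5/6;  [t^2] = 0;  [t^3] = -31/648.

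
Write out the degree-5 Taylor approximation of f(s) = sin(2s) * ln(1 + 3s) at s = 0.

Multiply the two series term by term and collect like powers.
f(0) = 0
f′(0) = 0
f′′(0) = 12
f′′′(0) = -54
f^(4)(0) = 336
f^(5)(0) = -4140
Dividing each by k! gives the coefficients c_0, ..., c_5.

-69*s^5/2 + 14*s^4 - 9*s^3 + 6*s^2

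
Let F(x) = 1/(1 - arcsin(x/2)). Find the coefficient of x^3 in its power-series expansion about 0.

7/48

Substitute the inner expansion into the outer series and collect powers.
[x^0] = 1;  [x^1] = 1/2;  [x^2] = 1/4;  [x^3] = 7/48.
So c_3 = F′′′(0)/3! = 7/48.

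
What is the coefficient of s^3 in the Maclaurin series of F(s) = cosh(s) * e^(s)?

Expand each factor separately, then convolve coefficients.
F(0) = 1
F′(0) = 1
F′′(0) = 2
F′′′(0) = 4

2/3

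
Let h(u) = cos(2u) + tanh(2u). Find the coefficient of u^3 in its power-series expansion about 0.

-8/3

Expand each term separately and add.
h(0) = 1
h′(0) = 2
h′′(0) = -4
h′′′(0) = -16
So c_3 = h′′′(0)/3! = -8/3.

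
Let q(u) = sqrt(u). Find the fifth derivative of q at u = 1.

105/32

Differentiate repeatedly and evaluate at the center.
The coefficient of (u - 1)^5 in the expansion is 7/256, so q^(5)(1) = 5! * (7/256) = 105/32.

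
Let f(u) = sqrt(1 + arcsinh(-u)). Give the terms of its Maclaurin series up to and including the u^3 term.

Compose series: expand the inner function first, then feed it into the outer expansion.
f(0) = 1
f′(0) = -1/2
f′′(0) = -1/4
f′′′(0) = 1/8
Dividing each by k! gives the coefficients c_0, ..., c_3.

u^3/48 - u^2/8 - u/2 + 1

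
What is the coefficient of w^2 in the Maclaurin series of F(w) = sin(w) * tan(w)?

1

Take the Cauchy product of the two expansions.
F(0) = 0
F′(0) = 0
F′′(0) = 2
So c_2 = F′′(0)/2! = 1.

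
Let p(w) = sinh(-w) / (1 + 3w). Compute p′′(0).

Take the Cauchy product of the two expansions.
The coefficient of w^2 in the expansion is 3, so p′′(0) = 2! * (3) = 6.

6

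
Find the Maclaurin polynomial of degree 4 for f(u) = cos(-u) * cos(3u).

Write out both Maclaurin series and multiply, keeping only the needed powers.
f(0) = 1
f′(0) = 0
f′′(0) = -10
f′′′(0) = 0
f^(4)(0) = 136
Dividing each by k! gives the coefficients c_0, ..., c_4.

17*u^4/3 - 5*u^2 + 1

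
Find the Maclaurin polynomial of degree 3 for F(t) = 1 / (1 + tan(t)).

-4*t^3/3 + t^2 - t + 1

Expand as Σ (-1)^k u^k with u equal to the inner function's series.
F(0) = 1
F′(0) = -1
F′′(0) = 2
F′′′(0) = -8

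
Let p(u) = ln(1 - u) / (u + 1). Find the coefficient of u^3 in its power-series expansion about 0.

-5/6

Expand 1/(denominator) as a geometric series and multiply by the numerator's series.
p(0) = 0
p′(0) = -1
p′′(0) = 1
p′′′(0) = -5
Dividing each by k! gives the coefficients c_0, ..., c_3.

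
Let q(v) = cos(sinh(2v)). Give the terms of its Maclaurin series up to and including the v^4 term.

Plug the Maclaurin series of the inner function into that of the outer and collect terms.

-2*v^4 - 2*v^2 + 1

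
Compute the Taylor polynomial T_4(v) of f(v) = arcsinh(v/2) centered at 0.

-v^3/48 + v/2

Compute the successive derivatives at the expansion point and divide by k!.
[v^0] = 0;  [v^1] = 1/2;  [v^2] = 0;  [v^3] = -1/48;  [v^4] = 0.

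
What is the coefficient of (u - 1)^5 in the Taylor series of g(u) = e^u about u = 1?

Compute the successive derivatives at the expansion point and divide by k!.
[(u - 1)^0] = e;  [(u - 1)^1] = e;  [(u - 1)^2] = e/2;  [(u - 1)^3] = e/6;  [(u - 1)^4] = e/24;  [(u - 1)^5] = e/120.

e/120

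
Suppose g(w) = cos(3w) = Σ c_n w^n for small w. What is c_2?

-9/2

Use the known series and substitute for the argument.
g(0) = 1
g′(0) = 0
g′′(0) = -9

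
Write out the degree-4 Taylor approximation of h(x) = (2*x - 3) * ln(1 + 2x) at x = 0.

52*x^4/3 - 12*x^3 + 10*x^2 - 6*x

Shift and add copies of the series according to the polynomial's terms.
h(0) = 0
h′(0) = -6
h′′(0) = 20
h′′′(0) = -72
h^(4)(0) = 416
Dividing each by k! gives the coefficients c_0, ..., c_4.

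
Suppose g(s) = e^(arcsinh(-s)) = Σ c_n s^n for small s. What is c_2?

1/2

Substitute the inner expansion into the outer series and collect powers.
[s^0] = 1;  [s^1] = -1;  [s^2] = 1/2.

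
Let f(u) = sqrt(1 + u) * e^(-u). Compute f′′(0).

Multiply the two series term by term and collect like powers.
From the series, [u^2] f = -1/8; multiply by 2! = 2 to get -1/4.

-1/4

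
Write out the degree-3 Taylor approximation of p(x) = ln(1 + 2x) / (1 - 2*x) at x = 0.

20*x^3/3 + 2*x^2 + 2*x

Expand 1/(denominator) as a geometric series and multiply by the numerator's series.
[x^0] = 0;  [x^1] = 2;  [x^2] = 2;  [x^3] = 20/3.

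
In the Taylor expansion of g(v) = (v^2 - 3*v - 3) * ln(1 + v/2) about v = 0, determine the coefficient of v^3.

Multiply each power in the prefactor through the base expansion.
g(0) = 0
g′(0) = -3/2
g′′(0) = -9/4
g′′′(0) = 9/2
The Taylor polynomial is Σ g^(k)(0)/k! · v^k.

3/4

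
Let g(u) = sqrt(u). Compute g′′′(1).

3/8

Differentiate repeatedly and evaluate at the center.
From the series, [(u - 1)^3] g = 1/16; multiply by 3! = 6 to get 3/8.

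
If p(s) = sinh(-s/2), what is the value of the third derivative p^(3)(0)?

From the series, [s^3] p = -1/48; multiply by 3! = 6 to get -1/8.

-1/8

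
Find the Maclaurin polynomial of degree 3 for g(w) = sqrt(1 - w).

[w^0] = 1;  [w^1] = -1/2;  [w^2] = -1/8;  [w^3] = -1/16.

-w^3/16 - w^2/8 - w/2 + 1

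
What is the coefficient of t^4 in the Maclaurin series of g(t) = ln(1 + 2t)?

Compute the successive derivatives at the expansion point and divide by k!.

-4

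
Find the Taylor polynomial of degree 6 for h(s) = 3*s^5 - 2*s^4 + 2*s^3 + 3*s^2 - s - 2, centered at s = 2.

h(2) = 88
h′(2) = 211
h′′(2) = 414
h′′′(2) = 636
h^(4)(2) = 672
h^(5)(2) = 360
h^(6)(2) = 0

3*(s - 2)^5 + 28*(s - 2)^4 + 106*(s - 2)^3 + 207*(s - 2)^2 + 211*(s - 2) + 88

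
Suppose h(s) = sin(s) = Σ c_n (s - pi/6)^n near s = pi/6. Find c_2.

Apply the Taylor formula c_k = f^(k)(a)/k!.
[(s - pi/6)^0] = 1/2;  [(s - pi/6)^1] = sqrt(3)/2;  [(s - pi/6)^2] = -1/4.
So c_2 = h′′(pi/6)/2! = -1/4.

-1/4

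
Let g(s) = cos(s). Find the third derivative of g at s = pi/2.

1

From the series, [(s - pi/2)^3] g = 1/6; multiply by 3! = 6 to get 1.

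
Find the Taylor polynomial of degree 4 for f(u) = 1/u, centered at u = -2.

Differentiate repeatedly and evaluate at the center.
f(-2) = -1/2
f′(-2) = -1/4
f′′(-2) = -1/4
f′′′(-2) = -3/8
f^(4)(-2) = -3/4

-(u + 2)^4/32 - (u + 2)^3/16 - (u + 2)^2/8 - (u + 2)/4 - 1/2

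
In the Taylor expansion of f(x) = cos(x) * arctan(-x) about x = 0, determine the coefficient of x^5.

-49/120

Take the Cauchy product of the two expansions.
f(0) = 0
f′(0) = -1
f′′(0) = 0
f′′′(0) = 5
f^(4)(0) = 0
f^(5)(0) = -49
Then c_k = f^(k)(0)/k! gives each Taylor coefficient.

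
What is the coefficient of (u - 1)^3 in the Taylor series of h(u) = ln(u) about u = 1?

h(1) = 0
h′(1) = 1
h′′(1) = -1
h′′′(1) = 2
Then c_k = h^(k)(1)/k! gives each Taylor coefficient.

1/3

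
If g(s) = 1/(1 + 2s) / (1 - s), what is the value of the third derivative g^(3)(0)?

-30

Take the Cauchy product of the two expansions.
The coefficient of s^3 in the expansion is -5, so g′′′(0) = 3! * (-5) = -30.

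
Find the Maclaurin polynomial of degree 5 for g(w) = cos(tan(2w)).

Compose series: expand the inner function first, then feed it into the outer expansion.

-14*w^4/3 - 2*w^2 + 1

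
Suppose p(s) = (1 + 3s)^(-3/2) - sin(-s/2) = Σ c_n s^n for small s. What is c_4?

25515/128

Expand each term separately and add.
[s^0] = 1;  [s^1] = -4;  [s^2] = 135/8;  [s^3] = -709/12;  [s^4] = 25515/128.
So c_4 = p^(4)(0)/4! = 25515/128.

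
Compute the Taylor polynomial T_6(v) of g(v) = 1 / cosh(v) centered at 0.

Divide the numerator series by the denominator series (power-series long division).
g(0) = 1
g′(0) = 0
g′′(0) = -1
g′′′(0) = 0
g^(4)(0) = 5
g^(5)(0) = 0
g^(6)(0) = -61

-61*v^6/720 + 5*v^4/24 - v^2/2 + 1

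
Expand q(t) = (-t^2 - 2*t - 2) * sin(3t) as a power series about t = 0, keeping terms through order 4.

9*t^4 + 6*t^3 - 6*t^2 - 6*t

Multiply each power in the prefactor through the base expansion.
[t^0] = 0;  [t^1] = -6;  [t^2] = -6;  [t^3] = 6;  [t^4] = 9.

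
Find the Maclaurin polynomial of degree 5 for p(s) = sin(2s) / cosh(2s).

48*s^5/5 - 16*s^3/3 + 2*s

Divide the numerator series by the denominator series (power-series long division).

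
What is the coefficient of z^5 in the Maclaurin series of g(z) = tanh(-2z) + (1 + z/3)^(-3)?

-1763/405

Combine the two series term by term.
[z^0] = 1;  [z^1] = -3;  [z^2] = 2/3;  [z^3] = 62/27;  [z^4] = 5/27;  [z^5] = -1763/405.
So c_5 = g^(5)(0)/5! = -1763/405.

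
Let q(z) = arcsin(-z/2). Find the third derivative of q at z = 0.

-1/8

Use the known series and substitute for the argument.
The coefficient of z^3 in the expansion is -1/48, so q′′′(0) = 3! * (-1/48) = -1/8.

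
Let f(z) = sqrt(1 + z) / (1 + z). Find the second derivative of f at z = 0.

3/4

Write out both Maclaurin series and multiply, keeping only the needed powers.
From the series, [z^2] f = 3/8; multiply by 2! = 2 to get 3/4.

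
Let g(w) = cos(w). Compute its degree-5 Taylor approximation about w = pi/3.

[(w - pi/3)^0] = 1/2;  [(w - pi/3)^1] = -sqrt(3)/2;  [(w - pi/3)^2] = -1/4;  [(w - pi/3)^3] = sqrt(3)/12;  [(w - pi/3)^4] = 1/48;  [(w - pi/3)^5] = -sqrt(3)/240.

-sqrt(3)*(w - pi/3)^5/240 + (w - pi/3)^4/48 + sqrt(3)*(w - pi/3)^3/12 - (w - pi/3)^2/4 - sqrt(3)*(w - pi/3)/2 + 1/2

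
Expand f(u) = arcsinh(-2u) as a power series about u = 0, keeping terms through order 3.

4*u^3/3 - 2*u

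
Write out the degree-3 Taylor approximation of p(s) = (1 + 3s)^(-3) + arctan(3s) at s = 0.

-279*s^3 + 54*s^2 - 6*s + 1

Expand each term separately and add.
p(0) = 1
p′(0) = -6
p′′(0) = 108
p′′′(0) = -1674
Dividing each by k! gives the coefficients c_0, ..., c_3.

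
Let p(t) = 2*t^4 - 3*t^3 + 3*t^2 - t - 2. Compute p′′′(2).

The coefficient of (t - 2)^3 in the expansion is 13, so p′′′(2) = 3! * (13) = 78.

78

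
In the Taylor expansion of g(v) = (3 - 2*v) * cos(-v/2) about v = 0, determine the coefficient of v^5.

-1/192

Shift and add copies of the series according to the polynomial's terms.
g(0) = 3
g′(0) = -2
g′′(0) = -3/4
g′′′(0) = 3/2
g^(4)(0) = 3/16
g^(5)(0) = -5/8
So c_5 = g^(5)(0)/5! = -1/192.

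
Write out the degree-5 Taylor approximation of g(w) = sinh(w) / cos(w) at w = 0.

3*w^5/10 + 2*w^3/3 + w

Invert the denominator's series and multiply.
[w^0] = 0;  [w^1] = 1;  [w^2] = 0;  [w^3] = 2/3;  [w^4] = 0;  [w^5] = 3/10.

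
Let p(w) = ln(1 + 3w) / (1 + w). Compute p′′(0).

-15

Expand each factor separately, then convolve coefficients.
The coefficient of w^2 in the expansion is -15/2, so p′′(0) = 2! * (-15/2) = -15.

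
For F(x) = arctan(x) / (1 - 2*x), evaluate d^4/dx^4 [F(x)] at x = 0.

Expand 1/(denominator) as a geometric series and multiply by the numerator's series.
The coefficient of x^4 in the expansion is 22/3, so F^(4)(0) = 4! * (22/3) = 176.

176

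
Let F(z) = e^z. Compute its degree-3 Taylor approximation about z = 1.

[(z - 1)^0] = e;  [(z - 1)^1] = e;  [(z - 1)^2] = e/2;  [(z - 1)^3] = e/6.

e*(z - 1)^3/6 + e*(z - 1)^2/2 + e*(z - 1) + e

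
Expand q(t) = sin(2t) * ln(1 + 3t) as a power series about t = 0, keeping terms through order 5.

-69*t^5/2 + 14*t^4 - 9*t^3 + 6*t^2

Expand each factor separately, then convolve coefficients.
q(0) = 0
q′(0) = 0
q′′(0) = 12
q′′′(0) = -54
q^(4)(0) = 336
q^(5)(0) = -4140
Then c_k = q^(k)(0)/k! gives each Taylor coefficient.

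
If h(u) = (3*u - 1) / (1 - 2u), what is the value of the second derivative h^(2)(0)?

4

Multiply each power in the prefactor through the base expansion.
The coefficient of u^2 in the expansion is 2, so h′′(0) = 2! * (2) = 4.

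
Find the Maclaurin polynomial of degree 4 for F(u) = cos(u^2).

Apply the Taylor formula c_k = f^(k)(a)/k!.
F(0) = 1
F′(0) = 0
F′′(0) = 0
F′′′(0) = 0
F^(4)(0) = -12
The Taylor polynomial is Σ F^(k)(0)/k! · u^k.

1 - u^4/2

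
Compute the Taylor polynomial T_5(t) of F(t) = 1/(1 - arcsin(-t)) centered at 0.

Plug the Maclaurin series of the inner function into that of the outer and collect terms.
[t^0] = 1;  [t^1] = -1;  [t^2] = 1;  [t^3] = -7/6;  [t^4] = 4/3;  [t^5] = -63/40.

-63*t^5/40 + 4*t^4/3 - 7*t^3/6 + t^2 - t + 1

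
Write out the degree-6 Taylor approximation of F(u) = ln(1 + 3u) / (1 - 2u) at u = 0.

Take the Cauchy product of the two expansions.
F(0) = 0
F′(0) = 3
F′′(0) = 3
F′′′(0) = 72
F^(4)(0) = 90
F^(5)(0) = 6732
F^(6)(0) = -6696
Then c_k = F^(k)(0)/k! gives each Taylor coefficient.

-93*u^6/10 + 561*u^5/10 + 15*u^4/4 + 12*u^3 + 3*u^2/2 + 3*u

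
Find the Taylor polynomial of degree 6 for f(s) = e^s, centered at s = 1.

f(1) = e
f′(1) = e
f′′(1) = e
f′′′(1) = e
f^(4)(1) = e
f^(5)(1) = e
f^(6)(1) = e

e*(s - 1)^6/720 + e*(s - 1)^5/120 + e*(s - 1)^4/24 + e*(s - 1)^3/6 + e*(s - 1)^2/2 + e*(s - 1) + e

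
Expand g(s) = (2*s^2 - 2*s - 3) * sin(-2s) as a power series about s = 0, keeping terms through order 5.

52*s^5/15 - 8*s^4/3 - 8*s^3 + 4*s^2 + 6*s

Distribute the polynomial across the series and collect like powers.
g(0) = 0
g′(0) = 6
g′′(0) = 8
g′′′(0) = -48
g^(4)(0) = -64
g^(5)(0) = 416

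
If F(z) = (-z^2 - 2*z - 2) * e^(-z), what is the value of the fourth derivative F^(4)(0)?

Shift and add copies of the series according to the polynomial's terms.
The coefficient of z^4 in the expansion is -1/4, so F^(4)(0) = 4! * (-1/4) = -6.

-6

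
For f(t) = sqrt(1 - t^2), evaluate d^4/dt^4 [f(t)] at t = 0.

The coefficient of t^4 in the expansion is -1/8, so f^(4)(0) = 4! * (-1/8) = -3.

-3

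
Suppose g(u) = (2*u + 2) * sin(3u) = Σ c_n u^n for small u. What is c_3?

Distribute the polynomial across the series and collect like powers.
[u^0] = 0;  [u^1] = 6;  [u^2] = 6;  [u^3] = -9.

-9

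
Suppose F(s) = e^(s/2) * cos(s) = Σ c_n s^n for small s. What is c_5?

41/3840

Take the Cauchy product of the two expansions.
F(0) = 1
F′(0) = 1/2
F′′(0) = -3/4
F′′′(0) = -11/8
F^(4)(0) = -7/16
F^(5)(0) = 41/32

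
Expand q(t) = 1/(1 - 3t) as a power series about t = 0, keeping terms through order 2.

9*t^2 + 3*t + 1

Compute the successive derivatives at the expansion point and divide by k!.
[t^0] = 1;  [t^1] = 3;  [t^2] = 9.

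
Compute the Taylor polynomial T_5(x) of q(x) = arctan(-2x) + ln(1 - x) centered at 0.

Add the two expansions coefficient-wise.
[x^0] = 0;  [x^1] = -3;  [x^2] = -1/2;  [x^3] = 7/3;  [x^4] = -1/4;  [x^5] = -33/5.

-33*x^5/5 - x^4/4 + 7*x^3/3 - x^2/2 - 3*x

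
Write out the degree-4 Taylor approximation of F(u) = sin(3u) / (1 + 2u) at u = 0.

Write out both Maclaurin series and multiply, keeping only the needed powers.
F(0) = 0
F′(0) = 3
F′′(0) = -12
F′′′(0) = 45
F^(4)(0) = -360

-15*u^4 + 15*u^3/2 - 6*u^2 + 3*u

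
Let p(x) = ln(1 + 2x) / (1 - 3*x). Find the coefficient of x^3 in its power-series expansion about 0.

44/3

Expand 1/(denominator) as a geometric series and multiply by the numerator's series.
[x^0] = 0;  [x^1] = 2;  [x^2] = 4;  [x^3] = 44/3.
So c_3 = p′′′(0)/3! = 44/3.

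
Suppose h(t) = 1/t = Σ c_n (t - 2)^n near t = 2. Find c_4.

1/32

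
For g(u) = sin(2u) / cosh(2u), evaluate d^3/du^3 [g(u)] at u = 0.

Invert the denominator's series and multiply.
From the series, [u^3] g = -16/3; multiply by 3! = 6 to get -32.

-32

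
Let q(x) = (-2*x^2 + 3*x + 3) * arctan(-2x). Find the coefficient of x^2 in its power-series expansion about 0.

-6

Shift and add copies of the series according to the polynomial's terms.
So c_2 = q′′(0)/2! = -6.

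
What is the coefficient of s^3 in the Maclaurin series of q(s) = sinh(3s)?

9/2

q(0) = 0
q′(0) = 3
q′′(0) = 0
q′′′(0) = 27
So c_3 = q′′′(0)/3! = 9/2.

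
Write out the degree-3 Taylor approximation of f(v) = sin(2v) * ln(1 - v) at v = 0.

-v^3 - 2*v^2

Multiply the two series term by term and collect like powers.
f(0) = 0
f′(0) = 0
f′′(0) = -4
f′′′(0) = -6
The Taylor polynomial is Σ f^(k)(0)/k! · v^k.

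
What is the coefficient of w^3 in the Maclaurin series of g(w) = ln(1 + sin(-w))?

-1/6

Plug the Maclaurin series of the inner function into that of the outer and collect terms.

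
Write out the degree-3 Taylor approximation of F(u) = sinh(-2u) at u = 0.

-4*u^3/3 - 2*u

Apply the Taylor formula c_k = f^(k)(a)/k!.
[u^0] = 0;  [u^1] = -2;  [u^2] = 0;  [u^3] = -4/3.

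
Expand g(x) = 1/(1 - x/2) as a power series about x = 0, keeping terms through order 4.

[x^0] = 1;  [x^1] = 1/2;  [x^2] = 1/4;  [x^3] = 1/8;  [x^4] = 1/16.

x^4/16 + x^3/8 + x^2/4 + x/2 + 1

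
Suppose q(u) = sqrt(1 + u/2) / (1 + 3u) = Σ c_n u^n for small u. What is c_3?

-3155/128

Take the Cauchy product of the two expansions.
q(0) = 1
q′(0) = -11/4
q′′(0) = 263/16
q′′′(0) = -9465/64
So c_3 = q′′′(0)/3! = -3155/128.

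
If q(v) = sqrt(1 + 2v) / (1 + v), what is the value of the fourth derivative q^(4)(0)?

Write out both Maclaurin series and multiply, keeping only the needed powers.
From the series, [v^4] q = -13/8; multiply by 4! = 24 to get -39.

-39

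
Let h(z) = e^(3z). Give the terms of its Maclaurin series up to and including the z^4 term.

27*z^4/8 + 9*z^3/2 + 9*z^2/2 + 3*z + 1

Differentiate repeatedly and evaluate at the center.
h(0) = 1
h′(0) = 3
h′′(0) = 9
h′′′(0) = 27
h^(4)(0) = 81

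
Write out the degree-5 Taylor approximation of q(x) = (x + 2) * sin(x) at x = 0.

Distribute the polynomial across the series and collect like powers.
q(0) = 0
q′(0) = 2
q′′(0) = 2
q′′′(0) = -2
q^(4)(0) = -4
q^(5)(0) = 2
Dividing each by k! gives the coefficients c_0, ..., c_5.

x^5/60 - x^4/6 - x^3/3 + x^2 + 2*x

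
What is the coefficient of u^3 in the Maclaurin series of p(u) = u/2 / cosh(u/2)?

-1/16

Divide the numerator series by the denominator series (power-series long division).
[u^0] = 0;  [u^1] = 1/2;  [u^2] = 0;  [u^3] = -1/16.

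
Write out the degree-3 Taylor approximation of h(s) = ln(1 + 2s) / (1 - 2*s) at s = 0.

20*s^3/3 + 2*s^2 + 2*s

Use 1/(1 - r) = Σ r^k on the denominator, then take the Cauchy product.
h(0) = 0
h′(0) = 2
h′′(0) = 4
h′′′(0) = 40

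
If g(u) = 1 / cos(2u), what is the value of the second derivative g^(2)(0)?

Write the quotient as an unknown series and match coefficients against numerator = denominator · series.
The coefficient of u^2 in the expansion is 2, so g′′(0) = 2! * (2) = 4.

4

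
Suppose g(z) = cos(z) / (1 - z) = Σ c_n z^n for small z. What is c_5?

13/24

Expand 1/(denominator) as a geometric series and multiply by the numerator's series.
g(0) = 1
g′(0) = 1
g′′(0) = 1
g′′′(0) = 3
g^(4)(0) = 13
g^(5)(0) = 65
So c_5 = g^(5)(0)/5! = 13/24.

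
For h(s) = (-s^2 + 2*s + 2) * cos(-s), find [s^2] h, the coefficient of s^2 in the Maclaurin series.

-2

Multiply each power in the prefactor through the base expansion.
h(0) = 2
h′(0) = 2
h′′(0) = -4
So c_2 = h′′(0)/2! = -2.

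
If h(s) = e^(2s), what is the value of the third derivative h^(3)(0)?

8

The coefficient of s^3 in the expansion is 4/3, so h′′′(0) = 3! * (4/3) = 8.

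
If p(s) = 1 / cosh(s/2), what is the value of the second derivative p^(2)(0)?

-1/4

Invert the denominator's series and multiply.
The coefficient of s^2 in the expansion is -1/8, so p′′(0) = 2! * (-1/8) = -1/4.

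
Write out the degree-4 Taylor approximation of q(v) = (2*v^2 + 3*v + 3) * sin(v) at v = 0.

-v^4/2 + 3*v^3/2 + 3*v^2 + 3*v

Shift and add copies of the series according to the polynomial's terms.
[v^0] = 0;  [v^1] = 3;  [v^2] = 3;  [v^3] = 3/2;  [v^4] = -1/2.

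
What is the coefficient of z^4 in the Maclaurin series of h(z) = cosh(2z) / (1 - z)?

11/3

Expand each factor separately, then convolve coefficients.
[z^0] = 1;  [z^1] = 1;  [z^2] = 3;  [z^3] = 3;  [z^4] = 11/3.
So c_4 = h^(4)(0)/4! = 11/3.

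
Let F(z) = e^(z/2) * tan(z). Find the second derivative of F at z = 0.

1

Multiply the two series term by term and collect like powers.
From the series, [z^2] F = 1/2; multiply by 2! = 2 to get 1.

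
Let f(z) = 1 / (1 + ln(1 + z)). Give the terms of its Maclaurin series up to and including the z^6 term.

Expand as Σ (-1)^k u^k with u equal to the inner function's series.

3289*z^6/360 - 347*z^5/60 + 11*z^4/3 - 7*z^3/3 + 3*z^2/2 - z + 1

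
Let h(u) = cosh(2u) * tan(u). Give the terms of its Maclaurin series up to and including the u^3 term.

Expand each factor separately, then convolve coefficients.
[u^0] = 0;  [u^1] = 1;  [u^2] = 0;  [u^3] = 7/3.

7*u^3/3 + u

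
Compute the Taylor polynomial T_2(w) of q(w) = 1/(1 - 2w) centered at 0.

4*w^2 + 2*w + 1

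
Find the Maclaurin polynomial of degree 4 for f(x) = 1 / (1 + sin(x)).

Expand as Σ (-1)^k u^k with u equal to the inner function's series.
f(0) = 1
f′(0) = -1
f′′(0) = 2
f′′′(0) = -5
f^(4)(0) = 16

2*x^4/3 - 5*x^3/6 + x^2 - x + 1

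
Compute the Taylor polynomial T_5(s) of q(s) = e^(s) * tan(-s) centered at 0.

-41*s^5/120 - s^4/2 - 5*s^3/6 - s^2 - s

Multiply the two series term by term and collect like powers.
q(0) = 0
q′(0) = -1
q′′(0) = -2
q′′′(0) = -5
q^(4)(0) = -12
q^(5)(0) = -41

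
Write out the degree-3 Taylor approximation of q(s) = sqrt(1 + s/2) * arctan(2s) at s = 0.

Take the Cauchy product of the two expansions.
[s^0] = 0;  [s^1] = 2;  [s^2] = 1/2;  [s^3] = -131/48.

-131*s^3/48 + s^2/2 + 2*s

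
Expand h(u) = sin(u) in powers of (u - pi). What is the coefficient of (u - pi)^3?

h(pi) = 0
h′(pi) = -1
h′′(pi) = 0
h′′′(pi) = 1
Dividing each by k! gives the coefficients c_0, ..., c_3.

1/6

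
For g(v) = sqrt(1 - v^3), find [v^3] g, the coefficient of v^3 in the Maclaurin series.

-1/2

c_3 = g′′′(0)/3! = -1/2.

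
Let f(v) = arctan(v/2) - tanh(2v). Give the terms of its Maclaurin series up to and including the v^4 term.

Expand each term separately and add.

21*v^3/8 - 3*v/2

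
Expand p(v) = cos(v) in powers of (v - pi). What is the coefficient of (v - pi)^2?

1/2

Differentiate repeatedly and evaluate at the center.
p(pi) = -1
p′(pi) = 0
p′′(pi) = 1
Then c_k = p^(k)(pi)/k! gives each Taylor coefficient.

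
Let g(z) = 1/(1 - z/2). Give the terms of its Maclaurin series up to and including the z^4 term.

z^4/16 + z^3/8 + z^2/4 + z/2 + 1

[z^0] = 1;  [z^1] = 1/2;  [z^2] = 1/4;  [z^3] = 1/8;  [z^4] = 1/16.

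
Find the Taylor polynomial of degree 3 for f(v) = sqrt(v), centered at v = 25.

(v - 25)^3/50000 - (v - 25)^2/1000 + (v - 25)/10 + 5

[(v - 25)^0] = 5;  [(v - 25)^1] = 1/10;  [(v - 25)^2] = -1/1000;  [(v - 25)^3] = 1/50000.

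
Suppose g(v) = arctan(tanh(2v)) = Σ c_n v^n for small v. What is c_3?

Plug the Maclaurin series of the inner function into that of the outer and collect terms.
g(0) = 0
g′(0) = 2
g′′(0) = 0
g′′′(0) = -32
Dividing each by k! gives the coefficients c_0, ..., c_3.

-16/3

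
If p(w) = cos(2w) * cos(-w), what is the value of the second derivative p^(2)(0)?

-5

Take the Cauchy product of the two expansions.
The coefficient of w^2 in the expansion is -5/2, so p′′(0) = 2! * (-5/2) = -5.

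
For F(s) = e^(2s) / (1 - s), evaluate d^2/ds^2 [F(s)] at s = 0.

10

Write out both Maclaurin series and multiply, keeping only the needed powers.
From the series, [s^2] F = 5; multiply by 2! = 2 to get 10.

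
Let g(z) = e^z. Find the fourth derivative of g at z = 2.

e^(2)

The coefficient of (z - 2)^4 in the expansion is e^(2)/24, so g^(4)(2) = 4! * (e^(2)/24) = e^(2).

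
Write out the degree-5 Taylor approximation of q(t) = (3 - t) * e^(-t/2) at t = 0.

Multiply each power in the prefactor through the base expansion.
q(0) = 3
q′(0) = -5/2
q′′(0) = 7/4
q′′′(0) = -9/8
q^(4)(0) = 11/16
q^(5)(0) = -13/32

-13*t^5/3840 + 11*t^4/384 - 3*t^3/16 + 7*t^2/8 - 5*t/2 + 3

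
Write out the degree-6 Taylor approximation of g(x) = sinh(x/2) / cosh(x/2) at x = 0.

x^5/240 - x^3/24 + x/2

Write the quotient as an unknown series and match coefficients against numerator = denominator · series.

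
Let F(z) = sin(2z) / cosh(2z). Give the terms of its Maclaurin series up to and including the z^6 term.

48*z^5/5 - 16*z^3/3 + 2*z

Write the quotient as an unknown series and match coefficients against numerator = denominator · series.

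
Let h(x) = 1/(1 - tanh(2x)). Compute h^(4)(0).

Substitute the inner expansion into the outer series and collect powers.
The coefficient of x^4 in the expansion is 16/3, so h^(4)(0) = 4! * (16/3) = 128.

128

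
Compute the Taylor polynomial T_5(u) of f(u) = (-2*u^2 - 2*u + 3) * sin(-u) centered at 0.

Distribute the polynomial across the series and collect like powers.
f(0) = 0
f′(0) = -3
f′′(0) = 4
f′′′(0) = 15
f^(4)(0) = -8
f^(5)(0) = -43

-43*u^5/120 - u^4/3 + 5*u^3/2 + 2*u^2 - 3*u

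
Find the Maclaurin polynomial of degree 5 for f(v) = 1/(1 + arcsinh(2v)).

Compose series: expand the inner function first, then feed it into the outer expansion.
f(0) = 1
f′(0) = -2
f′′(0) = 8
f′′′(0) = -40
f^(4)(0) = 256
f^(5)(0) = -2208
Dividing each by k! gives the coefficients c_0, ..., c_5.

-92*v^5/5 + 32*v^4/3 - 20*v^3/3 + 4*v^2 - 2*v + 1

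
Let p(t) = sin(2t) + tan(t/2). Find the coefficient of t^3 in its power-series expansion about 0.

-31/24

Combine the two series term by term.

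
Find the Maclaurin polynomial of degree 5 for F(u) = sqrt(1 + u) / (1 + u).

Multiply the two series term by term and collect like powers.
[u^0] = 1;  [u^1] = -1/2;  [u^2] = 3/8;  [u^3] = -5/16;  [u^4] = 35/128;  [u^5] = -63/256.

-63*u^5/256 + 35*u^4/128 - 5*u^3/16 + 3*u^2/8 - u/2 + 1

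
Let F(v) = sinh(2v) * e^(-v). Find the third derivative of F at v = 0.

14

Multiply the two series term by term and collect like powers.
The coefficient of v^3 in the expansion is 7/3, so F′′′(0) = 3! * (7/3) = 14.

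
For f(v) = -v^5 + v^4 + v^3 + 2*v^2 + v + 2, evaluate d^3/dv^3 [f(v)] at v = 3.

From the series, [(v - 3)^3] f = -77; multiply by 3! = 6 to get -462.

-462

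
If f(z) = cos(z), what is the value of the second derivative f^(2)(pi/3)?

-1/2

The coefficient of (z - pi/3)^2 in the expansion is -1/4, so f′′(pi/3) = 2! * (-1/4) = -1/2.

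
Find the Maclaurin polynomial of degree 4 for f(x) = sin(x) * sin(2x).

-5*x^4/3 + 2*x^2

Take the Cauchy product of the two expansions.
f(0) = 0
f′(0) = 0
f′′(0) = 4
f′′′(0) = 0
f^(4)(0) = -40
Then c_k = f^(k)(0)/k! gives each Taylor coefficient.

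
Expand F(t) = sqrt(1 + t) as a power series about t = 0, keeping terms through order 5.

7*t^5/256 - 5*t^4/128 + t^3/16 - t^2/8 + t/2 + 1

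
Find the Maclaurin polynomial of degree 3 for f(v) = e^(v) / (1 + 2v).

Expand each factor separately, then convolve coefficients.
f(0) = 1
f′(0) = -1
f′′(0) = 5
f′′′(0) = -29
Then c_k = f^(k)(0)/k! gives each Taylor coefficient.

-29*v^3/6 + 5*v^2/2 - v + 1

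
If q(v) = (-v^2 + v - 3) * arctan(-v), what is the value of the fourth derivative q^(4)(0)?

8

Multiply each power in the prefactor through the base expansion.
From the series, [v^4] q = 1/3; multiply by 4! = 24 to get 8.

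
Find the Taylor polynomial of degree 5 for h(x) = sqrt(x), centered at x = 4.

[(x - 4)^0] = 2;  [(x - 4)^1] = 1/4;  [(x - 4)^2] = -1/64;  [(x - 4)^3] = 1/512;  [(x - 4)^4] = -5/16384;  [(x - 4)^5] = 7/131072.

7*(x - 4)^5/131072 - 5*(x - 4)^4/16384 + (x - 4)^3/512 - (x - 4)^2/64 + (x - 4)/4 + 2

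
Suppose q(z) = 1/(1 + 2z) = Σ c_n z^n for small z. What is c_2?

q(0) = 1
q′(0) = -2
q′′(0) = 8
So c_2 = q′′(0)/2! = 4.

4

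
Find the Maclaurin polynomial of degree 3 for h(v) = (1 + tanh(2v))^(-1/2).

Substitute the inner expansion into the outer series and collect powers.

-7*v^3/6 + 3*v^2/2 - v + 1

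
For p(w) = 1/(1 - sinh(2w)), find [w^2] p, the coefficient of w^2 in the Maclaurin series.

Plug the Maclaurin series of the inner function into that of the outer and collect terms.
p(0) = 1
p′(0) = 2
p′′(0) = 8
The Taylor polynomial is Σ p^(k)(0)/k! · w^k.

4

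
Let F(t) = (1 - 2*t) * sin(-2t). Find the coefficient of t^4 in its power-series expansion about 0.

Shift and add copies of the series according to the polynomial's terms.
F(0) = 0
F′(0) = -2
F′′(0) = 8
F′′′(0) = 8
F^(4)(0) = -64

-8/3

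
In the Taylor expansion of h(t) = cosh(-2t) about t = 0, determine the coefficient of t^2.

Use the known series and substitute for the argument.
h(0) = 1
h′(0) = 0
h′′(0) = 4
Then c_k = h^(k)(0)/k! gives each Taylor coefficient.

2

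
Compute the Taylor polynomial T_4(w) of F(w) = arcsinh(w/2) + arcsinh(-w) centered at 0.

Add the two expansions coefficient-wise.
F(0) = 0
F′(0) = -1/2
F′′(0) = 0
F′′′(0) = 7/8
F^(4)(0) = 0

7*w^3/48 - w/2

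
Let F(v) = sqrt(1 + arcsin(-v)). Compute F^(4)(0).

Plug the Maclaurin series of the inner function into that of the outer and collect terms.
The coefficient of v^4 in the expansion is -31/384, so F^(4)(0) = 4! * (-31/384) = -31/16.

-31/16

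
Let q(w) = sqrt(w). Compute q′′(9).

-1/108

From the series, [(w - 9)^2] q = -1/216; multiply by 2! = 2 to get -1/108.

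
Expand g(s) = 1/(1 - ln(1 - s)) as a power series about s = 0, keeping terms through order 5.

Plug the Maclaurin series of the inner function into that of the outer and collect terms.
g(0) = 1
g′(0) = -1
g′′(0) = 1
g′′′(0) = -2
g^(4)(0) = 4
g^(5)(0) = -14

-7*s^5/60 + s^4/6 - s^3/3 + s^2/2 - s + 1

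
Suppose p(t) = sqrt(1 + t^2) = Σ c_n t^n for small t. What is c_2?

p(0) = 1
p′(0) = 0
p′′(0) = 1
So c_2 = p′′(0)/2! = 1/2.

1/2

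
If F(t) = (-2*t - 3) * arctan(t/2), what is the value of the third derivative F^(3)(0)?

Multiply each power in the prefactor through the base expansion.
From the series, [t^3] F = 1/8; multiply by 3! = 6 to get 3/4.

3/4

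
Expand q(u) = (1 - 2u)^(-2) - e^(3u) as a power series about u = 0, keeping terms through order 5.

Expand each term separately and add.
q(0) = 0
q′(0) = 1
q′′(0) = 15
q′′′(0) = 165
q^(4)(0) = 1839
q^(5)(0) = 22797

7599*u^5/40 + 613*u^4/8 + 55*u^3/2 + 15*u^2/2 + u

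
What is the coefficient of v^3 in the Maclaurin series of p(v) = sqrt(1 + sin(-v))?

Substitute the inner expansion into the outer series and collect powers.
p(0) = 1
p′(0) = -1/2
p′′(0) = -1/4
p′′′(0) = 1/8
Dividing each by k! gives the coefficients c_0, ..., c_3.

1/48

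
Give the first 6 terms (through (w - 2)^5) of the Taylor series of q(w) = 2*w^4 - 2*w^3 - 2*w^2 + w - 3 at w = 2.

2*(w - 2)^4 + 14*(w - 2)^3 + 34*(w - 2)^2 + 33*(w - 2) + 7

Use the known series and substitute for the argument.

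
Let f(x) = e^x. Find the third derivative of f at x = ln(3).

Use the known series and substitute for the argument.
From the series, [(x - ln(3))^3] f = 1/2; multiply by 3! = 6 to get 3.

3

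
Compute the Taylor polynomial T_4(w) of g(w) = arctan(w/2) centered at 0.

Differentiate repeatedly and evaluate at the center.
g(0) = 0
g′(0) = 1/2
g′′(0) = 0
g′′′(0) = -1/4
g^(4)(0) = 0

-w^3/24 + w/2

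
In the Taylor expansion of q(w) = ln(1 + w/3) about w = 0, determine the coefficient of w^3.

q(0) = 0
q′(0) = 1/3
q′′(0) = -1/9
q′′′(0) = 2/27

1/81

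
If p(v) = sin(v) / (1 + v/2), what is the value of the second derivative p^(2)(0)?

-1

Expand each factor separately, then convolve coefficients.
The coefficient of v^2 in the expansion is -1/2, so p′′(0) = 2! * (-1/2) = -1.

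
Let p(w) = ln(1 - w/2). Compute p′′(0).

-1/4

Apply the Taylor formula c_k = f^(k)(a)/k!.
The coefficient of w^2 in the expansion is -1/8, so p′′(0) = 2! * (-1/8) = -1/4.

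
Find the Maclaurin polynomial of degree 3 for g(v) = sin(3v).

Use the known series and substitute for the argument.

-9*v^3/2 + 3*v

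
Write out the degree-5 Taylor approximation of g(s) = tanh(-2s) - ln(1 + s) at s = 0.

-67*s^5/15 + s^4/4 + 7*s^3/3 + s^2/2 - 3*s

Expand each term separately and add.
g(0) = 0
g′(0) = -3
g′′(0) = 1
g′′′(0) = 14
g^(4)(0) = 6
g^(5)(0) = -536
Dividing each by k! gives the coefficients c_0, ..., c_5.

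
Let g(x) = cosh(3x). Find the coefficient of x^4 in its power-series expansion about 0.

27/8

Use the known series and substitute for the argument.
[x^0] = 1;  [x^1] = 0;  [x^2] = 9/2;  [x^3] = 0;  [x^4] = 27/8.
So c_4 = g^(4)(0)/4! = 27/8.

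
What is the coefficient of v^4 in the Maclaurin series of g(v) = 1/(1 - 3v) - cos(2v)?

241/3

Add the two expansions coefficient-wise.
[v^0] = 0;  [v^1] = 3;  [v^2] = 11;  [v^3] = 27;  [v^4] = 241/3.
So c_4 = g^(4)(0)/4! = 241/3.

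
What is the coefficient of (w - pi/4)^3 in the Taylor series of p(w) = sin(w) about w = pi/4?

p(pi/4) = sqrt(2)/2
p′(pi/4) = sqrt(2)/2
p′′(pi/4) = -sqrt(2)/2
p′′′(pi/4) = -sqrt(2)/2

-sqrt(2)/12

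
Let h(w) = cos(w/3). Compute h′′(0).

-1/9

Differentiate repeatedly and evaluate at the center.
The coefficient of w^2 in the expansion is -1/18, so h′′(0) = 2! * (-1/18) = -1/9.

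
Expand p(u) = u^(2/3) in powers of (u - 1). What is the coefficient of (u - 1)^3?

Use the known series and substitute for the argument.
So c_3 = p′′′(1)/3! = 4/81.

4/81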